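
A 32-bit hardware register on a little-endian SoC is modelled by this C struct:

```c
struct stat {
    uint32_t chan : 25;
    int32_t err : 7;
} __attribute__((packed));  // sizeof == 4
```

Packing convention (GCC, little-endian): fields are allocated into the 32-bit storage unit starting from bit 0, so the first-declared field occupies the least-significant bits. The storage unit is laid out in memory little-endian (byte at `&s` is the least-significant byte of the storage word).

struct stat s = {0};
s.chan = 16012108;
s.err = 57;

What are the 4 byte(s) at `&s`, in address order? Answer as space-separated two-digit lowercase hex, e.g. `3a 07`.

chan (25b) val=16012108 bits=0xf4534c at bit 0: 0x00f4534c
err (7b) val=57 bits=0x39 at bit 25: 0x72f4534c
word = 0x72f4534c → little-endian bytes:
  [0]=0x4c  [1]=0x53  [2]=0xf4  [3]=0x72

4c 53 f4 72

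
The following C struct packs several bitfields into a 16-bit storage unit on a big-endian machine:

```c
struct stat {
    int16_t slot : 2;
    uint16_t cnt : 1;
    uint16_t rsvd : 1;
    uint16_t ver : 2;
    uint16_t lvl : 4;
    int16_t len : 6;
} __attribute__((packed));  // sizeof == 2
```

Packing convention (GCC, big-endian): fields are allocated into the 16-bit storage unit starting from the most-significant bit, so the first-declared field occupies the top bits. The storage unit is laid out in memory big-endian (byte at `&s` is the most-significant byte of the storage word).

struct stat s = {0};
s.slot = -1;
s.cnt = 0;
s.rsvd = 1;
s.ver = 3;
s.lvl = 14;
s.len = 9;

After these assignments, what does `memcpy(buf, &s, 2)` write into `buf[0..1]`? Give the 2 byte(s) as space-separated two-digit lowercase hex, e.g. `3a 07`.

slot (2b) val=-1 bits=0x3 at bit 14: 0xc000
cnt (1b) val=0 bits=0x0 at bit 13: 0xc000
rsvd (1b) val=1 bits=0x1 at bit 12: 0xd000
ver (2b) val=3 bits=0x3 at bit 10: 0xdc00
lvl (4b) val=14 bits=0xe at bit 6: 0xdf80
len (6b) val=9 bits=0x9 at bit 0: 0xdf89
word = 0xdf89 → big-endian bytes:
  [0]=0xdf  [1]=0x89

df 89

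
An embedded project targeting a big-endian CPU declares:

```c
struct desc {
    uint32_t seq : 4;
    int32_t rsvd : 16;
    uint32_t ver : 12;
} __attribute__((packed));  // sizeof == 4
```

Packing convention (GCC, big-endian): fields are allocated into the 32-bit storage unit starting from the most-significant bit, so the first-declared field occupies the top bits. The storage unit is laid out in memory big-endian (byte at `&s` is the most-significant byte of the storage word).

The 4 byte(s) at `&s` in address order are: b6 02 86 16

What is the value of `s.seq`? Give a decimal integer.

[0]=0xb6 [1]=0x02 [2]=0x86 [3]=0x16 (big-endian) → word 0xb6028616
seq:4 @ bit 28 → (0xb6028616>>28)&0xf = 0xb  ←
rsvd:16 @ bit 12 → (0xb6028616>>12)&0xffff = 0x6028
ver:12 @ bit 0 → (0xb6028616>>0)&0xfff = 0x616

11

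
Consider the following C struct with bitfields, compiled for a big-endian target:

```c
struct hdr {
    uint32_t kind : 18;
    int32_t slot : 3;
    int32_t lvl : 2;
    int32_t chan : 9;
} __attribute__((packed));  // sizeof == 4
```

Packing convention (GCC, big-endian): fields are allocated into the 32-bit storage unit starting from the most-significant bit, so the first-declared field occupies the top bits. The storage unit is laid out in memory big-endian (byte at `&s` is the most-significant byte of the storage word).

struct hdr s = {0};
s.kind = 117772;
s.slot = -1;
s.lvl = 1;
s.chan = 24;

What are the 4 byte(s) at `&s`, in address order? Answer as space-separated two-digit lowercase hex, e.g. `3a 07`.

kind (18b) val=117772 bits=0x1cc0c at bit 14: 0x73030000
slot (3b) val=-1 bits=0x7 at bit 11: 0x73033800
lvl (2b) val=1 bits=0x1 at bit 9: 0x73033a00
chan (9b) val=24 bits=0x18 at bit 0: 0x73033a18
word = 0x73033a18 → big-endian bytes:
  [0]=0x73  [1]=0x03  [2]=0x3a  [3]=0x18

73 03 3a 18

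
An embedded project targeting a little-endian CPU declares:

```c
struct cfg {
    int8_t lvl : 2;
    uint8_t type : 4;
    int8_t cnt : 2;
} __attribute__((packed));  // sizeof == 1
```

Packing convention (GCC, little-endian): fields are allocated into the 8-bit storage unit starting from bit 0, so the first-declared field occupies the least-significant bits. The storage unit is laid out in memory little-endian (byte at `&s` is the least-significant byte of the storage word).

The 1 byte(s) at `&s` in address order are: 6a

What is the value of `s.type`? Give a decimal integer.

[0]=0x6a (little-endian) → word 0x6a
lvl [0+:2] = (word>>0) & 0x3 = 2
type [2+:4] = (word>>2) & 0xf = 10  ←
cnt [6+:2] = (word>>6) & 0x3 = 1

10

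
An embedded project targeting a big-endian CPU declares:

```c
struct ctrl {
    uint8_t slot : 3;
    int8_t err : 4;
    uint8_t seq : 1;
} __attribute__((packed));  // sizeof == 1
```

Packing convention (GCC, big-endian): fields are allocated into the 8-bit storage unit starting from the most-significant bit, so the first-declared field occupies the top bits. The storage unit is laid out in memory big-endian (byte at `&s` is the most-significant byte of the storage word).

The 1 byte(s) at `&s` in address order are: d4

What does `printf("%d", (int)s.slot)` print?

6

[0]=0xd4 (big-endian) → word 0xd4
slot:3 @ bit 5 → (0xd4>>5)&0x7 = 0x6  ←
err:4 @ bit 1 → (0xd4>>1)&0xf = 0xa
seq:1 @ bit 0 → (0xd4>>0)&0x1 = 0x0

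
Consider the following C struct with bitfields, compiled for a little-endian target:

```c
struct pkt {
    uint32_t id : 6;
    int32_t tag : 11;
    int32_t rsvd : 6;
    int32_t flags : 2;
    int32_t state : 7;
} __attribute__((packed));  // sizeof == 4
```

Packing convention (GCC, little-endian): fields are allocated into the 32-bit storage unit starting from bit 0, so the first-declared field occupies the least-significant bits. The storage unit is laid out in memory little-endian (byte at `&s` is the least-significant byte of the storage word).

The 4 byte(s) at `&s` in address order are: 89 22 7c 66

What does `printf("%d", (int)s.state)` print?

[0]=0x89 [1]=0x22 [2]=0x7c [3]=0x66 (little-endian) → word 0x667c2289
id:6 @ bit 0 → (0x667c2289>>0)&0x3f = 0x9
tag:11 @ bit 6 → (0x667c2289>>6)&0x7ff = 0x8a
rsvd:6 @ bit 17 → (0x667c2289>>17)&0x3f = 0x3e
flags:2 @ bit 23 → (0x667c2289>>23)&0x3 = 0x0
state:7 @ bit 25 → (0x667c2289>>25)&0x7f = 0x33  ←
state signed 7b, MSB=0: value = 51

51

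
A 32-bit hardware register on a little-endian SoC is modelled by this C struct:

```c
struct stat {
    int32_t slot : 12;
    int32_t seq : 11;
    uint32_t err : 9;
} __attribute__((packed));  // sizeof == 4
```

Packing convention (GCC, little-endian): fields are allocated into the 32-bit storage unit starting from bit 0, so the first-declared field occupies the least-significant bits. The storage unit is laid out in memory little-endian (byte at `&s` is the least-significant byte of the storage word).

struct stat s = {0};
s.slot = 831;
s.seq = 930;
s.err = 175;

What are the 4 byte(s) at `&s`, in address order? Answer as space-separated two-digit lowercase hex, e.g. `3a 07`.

3f 23 ba 57

slot (12b) val=831 bits=0x33f at bit 0: 0x0000033f
seq (11b) val=930 bits=0x3a2 at bit 12: 0x003a233f
err (9b) val=175 bits=0xaf at bit 23: 0x57ba233f
word = 0x57ba233f → little-endian bytes:
  [0]=0x3f  [1]=0x23  [2]=0xba  [3]=0x57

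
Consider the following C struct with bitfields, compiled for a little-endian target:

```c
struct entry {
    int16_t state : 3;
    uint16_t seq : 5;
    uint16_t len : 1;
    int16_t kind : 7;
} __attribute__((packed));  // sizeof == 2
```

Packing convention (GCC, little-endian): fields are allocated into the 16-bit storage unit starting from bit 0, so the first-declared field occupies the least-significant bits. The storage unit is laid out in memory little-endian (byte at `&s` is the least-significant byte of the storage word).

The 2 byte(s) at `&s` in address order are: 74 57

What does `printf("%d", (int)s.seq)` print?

14

[0]=0x74 [1]=0x57 (little-endian) → word 0x5774
state [0+:3] = (word>>0) & 0x7 = 4
seq [3+:5] = (word>>3) & 0x1f = 14  ←
len [8+:1] = (word>>8) & 0x1 = 1
kind [9+:7] = (word>>9) & 0x7f = 43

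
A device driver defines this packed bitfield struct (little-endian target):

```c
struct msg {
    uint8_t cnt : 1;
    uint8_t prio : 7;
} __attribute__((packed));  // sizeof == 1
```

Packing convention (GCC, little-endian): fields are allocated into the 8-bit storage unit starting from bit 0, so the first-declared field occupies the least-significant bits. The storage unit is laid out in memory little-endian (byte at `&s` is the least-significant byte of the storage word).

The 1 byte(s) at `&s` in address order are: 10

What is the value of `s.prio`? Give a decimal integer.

[0]=0x10 (little-endian) → word 0x10
cnt [0+:1] = (word>>0) & 0x1 = 0
prio [1+:7] = (word>>1) & 0x7f = 8  ←

8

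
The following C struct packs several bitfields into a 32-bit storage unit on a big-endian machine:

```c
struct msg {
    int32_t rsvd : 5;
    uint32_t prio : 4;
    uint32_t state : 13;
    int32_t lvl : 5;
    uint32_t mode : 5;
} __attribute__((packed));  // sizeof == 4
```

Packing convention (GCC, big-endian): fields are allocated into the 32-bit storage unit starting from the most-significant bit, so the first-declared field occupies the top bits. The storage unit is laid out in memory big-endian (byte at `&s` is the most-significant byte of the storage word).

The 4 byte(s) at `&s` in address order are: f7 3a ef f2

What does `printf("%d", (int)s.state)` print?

[0]=0xf7 [1]=0x3a [2]=0xef [3]=0xf2 (big-endian) → word 0xf73aeff2
rsvd:5 @ bit 27 → (0xf73aeff2>>27)&0x1f = 0x1e
prio:4 @ bit 23 → (0xf73aeff2>>23)&0xf = 0xe
state:13 @ bit 10 → (0xf73aeff2>>10)&0x1fff = 0xebb  ←
lvl:5 @ bit 5 → (0xf73aeff2>>5)&0x1f = 0x1f
mode:5 @ bit 0 → (0xf73aeff2>>0)&0x1f = 0x12

3771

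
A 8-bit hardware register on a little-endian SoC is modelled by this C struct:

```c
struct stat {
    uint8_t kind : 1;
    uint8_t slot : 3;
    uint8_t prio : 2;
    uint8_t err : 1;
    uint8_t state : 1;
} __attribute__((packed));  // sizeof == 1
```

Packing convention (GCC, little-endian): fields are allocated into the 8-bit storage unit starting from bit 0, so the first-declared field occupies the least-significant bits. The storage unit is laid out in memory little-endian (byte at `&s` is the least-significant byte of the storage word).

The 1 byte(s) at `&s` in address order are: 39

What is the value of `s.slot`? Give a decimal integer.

4

[0]=0x39 (little-endian) → word 0x39
kind:1 @ bit 0 → (0x39>>0)&0x1 = 0x1
slot:3 @ bit 1 → (0x39>>1)&0x7 = 0x4  ←
prio:2 @ bit 4 → (0x39>>4)&0x3 = 0x3
err:1 @ bit 6 → (0x39>>6)&0x1 = 0x0
state:1 @ bit 7 → (0x39>>7)&0x1 = 0x0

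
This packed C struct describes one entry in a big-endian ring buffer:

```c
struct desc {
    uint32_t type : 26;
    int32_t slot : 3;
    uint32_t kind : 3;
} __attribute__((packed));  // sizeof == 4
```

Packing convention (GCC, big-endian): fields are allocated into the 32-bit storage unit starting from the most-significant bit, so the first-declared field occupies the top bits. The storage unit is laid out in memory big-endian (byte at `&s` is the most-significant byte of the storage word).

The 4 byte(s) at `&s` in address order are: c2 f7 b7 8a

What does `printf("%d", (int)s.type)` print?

[0]=0xc2 [1]=0xf7 [2]=0xb7 [3]=0x8a (big-endian) → word 0xc2f7b78a
type [6+:26] = (word>>6) & 0x3ffffff = 51109598  ←
slot [3+:3] = (word>>3) & 0x7 = 1
kind [0+:3] = (word>>0) & 0x7 = 2

51109598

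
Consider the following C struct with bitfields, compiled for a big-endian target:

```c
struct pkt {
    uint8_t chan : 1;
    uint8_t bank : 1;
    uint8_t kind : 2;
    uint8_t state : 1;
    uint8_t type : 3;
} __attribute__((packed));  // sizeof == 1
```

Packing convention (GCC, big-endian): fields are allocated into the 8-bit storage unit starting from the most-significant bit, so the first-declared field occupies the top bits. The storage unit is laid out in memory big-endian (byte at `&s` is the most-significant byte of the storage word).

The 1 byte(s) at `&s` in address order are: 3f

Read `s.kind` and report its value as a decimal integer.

[0]=0x3f (big-endian) → word 0x3f
chan [7+:1] = (word>>7) & 0x1 = 0
bank [6+:1] = (word>>6) & 0x1 = 0
kind [4+:2] = (word>>4) & 0x3 = 3  ←
state [3+:1] = (word>>3) & 0x1 = 1
type [0+:3] = (word>>0) & 0x7 = 7

3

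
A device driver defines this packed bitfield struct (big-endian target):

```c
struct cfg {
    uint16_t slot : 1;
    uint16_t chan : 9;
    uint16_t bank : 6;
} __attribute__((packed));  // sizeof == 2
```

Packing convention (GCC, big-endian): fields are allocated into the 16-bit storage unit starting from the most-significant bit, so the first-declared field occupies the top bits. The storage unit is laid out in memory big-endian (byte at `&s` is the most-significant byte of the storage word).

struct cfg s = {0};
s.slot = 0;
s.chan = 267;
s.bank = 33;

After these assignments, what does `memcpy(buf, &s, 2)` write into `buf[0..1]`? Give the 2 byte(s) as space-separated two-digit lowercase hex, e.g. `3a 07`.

[15+:1] slot=0 & 0x1 = 0x0; word=0x0000
[6+:9] chan=267 & 0x1ff = 0x10b; word=0x42c0
[0+:6] bank=33 & 0x3f = 0x21; word=0x42e1
word = 0x42e1 → big-endian bytes:
  [0]=0x42  [1]=0xe1

42 e1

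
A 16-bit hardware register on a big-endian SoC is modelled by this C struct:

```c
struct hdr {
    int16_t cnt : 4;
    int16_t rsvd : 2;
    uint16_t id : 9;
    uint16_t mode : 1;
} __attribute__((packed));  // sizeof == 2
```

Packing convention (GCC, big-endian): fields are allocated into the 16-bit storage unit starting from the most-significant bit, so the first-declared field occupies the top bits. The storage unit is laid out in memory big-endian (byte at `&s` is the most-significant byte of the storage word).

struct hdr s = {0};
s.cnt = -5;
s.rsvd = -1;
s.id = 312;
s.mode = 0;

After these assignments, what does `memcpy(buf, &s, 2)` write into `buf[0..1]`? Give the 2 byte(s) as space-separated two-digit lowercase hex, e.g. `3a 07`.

[12+:4] cnt=-5 & 0xf = 0xb; word=0xb000
[10+:2] rsvd=-1 & 0x3 = 0x3; word=0xbc00
[1+:9] id=312 & 0x1ff = 0x138; word=0xbe70
[0+:1] mode=0 & 0x1 = 0x0; word=0xbe70
word = 0xbe70 → big-endian bytes:
  [0]=0xbe  [1]=0x70

be 70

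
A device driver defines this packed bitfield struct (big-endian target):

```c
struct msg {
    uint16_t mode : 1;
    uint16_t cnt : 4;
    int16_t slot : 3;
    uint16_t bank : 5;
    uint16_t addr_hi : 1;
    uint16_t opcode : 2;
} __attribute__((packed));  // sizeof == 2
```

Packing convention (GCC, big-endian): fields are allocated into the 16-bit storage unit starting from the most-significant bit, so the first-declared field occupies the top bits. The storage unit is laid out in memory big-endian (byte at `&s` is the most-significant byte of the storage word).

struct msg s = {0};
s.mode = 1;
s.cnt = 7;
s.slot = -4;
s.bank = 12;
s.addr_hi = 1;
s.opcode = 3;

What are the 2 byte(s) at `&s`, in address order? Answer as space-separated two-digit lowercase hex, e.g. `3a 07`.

bc 67

mode (1b) val=1 bits=0x1 at bit 15: 0x8000
cnt (4b) val=7 bits=0x7 at bit 11: 0xb800
slot (3b) val=-4 bits=0x4 at bit 8: 0xbc00
bank (5b) val=12 bits=0xc at bit 3: 0xbc60
addr_hi (1b) val=1 bits=0x1 at bit 2: 0xbc64
opcode (2b) val=3 bits=0x3 at bit 0: 0xbc67
word = 0xbc67 → big-endian bytes:
  [0]=0xbc  [1]=0x67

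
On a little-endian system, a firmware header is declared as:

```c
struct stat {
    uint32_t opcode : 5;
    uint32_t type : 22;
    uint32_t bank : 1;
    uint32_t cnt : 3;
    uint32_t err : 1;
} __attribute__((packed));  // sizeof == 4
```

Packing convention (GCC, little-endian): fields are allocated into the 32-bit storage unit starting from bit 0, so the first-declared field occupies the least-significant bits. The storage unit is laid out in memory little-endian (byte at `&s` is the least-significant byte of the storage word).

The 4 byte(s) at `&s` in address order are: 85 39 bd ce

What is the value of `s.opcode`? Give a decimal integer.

5

[0]=0x85 [1]=0x39 [2]=0xbd [3]=0xce (little-endian) → word 0xcebd3985
opcode:5 @ bit 0 → (0xcebd3985>>0)&0x1f = 0x5  ←
type:22 @ bit 5 → (0xcebd3985>>5)&0x3fffff = 0x35e9cc
bank:1 @ bit 27 → (0xcebd3985>>27)&0x1 = 0x1
cnt:3 @ bit 28 → (0xcebd3985>>28)&0x7 = 0x4
err:1 @ bit 31 → (0xcebd3985>>31)&0x1 = 0x1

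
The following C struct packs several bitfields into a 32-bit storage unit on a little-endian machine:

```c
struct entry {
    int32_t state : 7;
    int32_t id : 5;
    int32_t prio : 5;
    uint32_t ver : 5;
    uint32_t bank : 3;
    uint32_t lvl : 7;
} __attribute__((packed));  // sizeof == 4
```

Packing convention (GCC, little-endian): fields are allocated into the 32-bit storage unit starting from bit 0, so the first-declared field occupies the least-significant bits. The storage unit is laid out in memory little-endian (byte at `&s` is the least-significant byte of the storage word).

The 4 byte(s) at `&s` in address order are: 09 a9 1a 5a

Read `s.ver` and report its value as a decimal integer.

13

[0]=0x09 [1]=0xa9 [2]=0x1a [3]=0x5a (little-endian) → word 0x5a1aa909
state [0+:7] = (word>>0) & 0x7f = 9
id [7+:5] = (word>>7) & 0x1f = 18
prio [12+:5] = (word>>12) & 0x1f = 10
ver [17+:5] = (word>>17) & 0x1f = 13  ←
bank [22+:3] = (word>>22) & 0x7 = 0
lvl [25+:7] = (word>>25) & 0x7f = 45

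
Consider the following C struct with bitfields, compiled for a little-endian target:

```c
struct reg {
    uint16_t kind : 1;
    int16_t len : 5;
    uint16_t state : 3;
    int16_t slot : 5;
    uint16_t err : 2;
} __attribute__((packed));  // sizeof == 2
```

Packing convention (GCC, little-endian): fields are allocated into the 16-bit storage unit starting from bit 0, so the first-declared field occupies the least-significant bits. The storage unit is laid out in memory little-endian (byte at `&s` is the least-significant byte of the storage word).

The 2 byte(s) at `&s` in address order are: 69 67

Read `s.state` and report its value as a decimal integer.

[0]=0x69 [1]=0x67 (little-endian) → word 0x6769
kind:1 @ bit 0 → (0x6769>>0)&0x1 = 0x1
len:5 @ bit 1 → (0x6769>>1)&0x1f = 0x14
state:3 @ bit 6 → (0x6769>>6)&0x7 = 0x5  ←
slot:5 @ bit 9 → (0x6769>>9)&0x1f = 0x13
err:2 @ bit 14 → (0x6769>>14)&0x3 = 0x1

5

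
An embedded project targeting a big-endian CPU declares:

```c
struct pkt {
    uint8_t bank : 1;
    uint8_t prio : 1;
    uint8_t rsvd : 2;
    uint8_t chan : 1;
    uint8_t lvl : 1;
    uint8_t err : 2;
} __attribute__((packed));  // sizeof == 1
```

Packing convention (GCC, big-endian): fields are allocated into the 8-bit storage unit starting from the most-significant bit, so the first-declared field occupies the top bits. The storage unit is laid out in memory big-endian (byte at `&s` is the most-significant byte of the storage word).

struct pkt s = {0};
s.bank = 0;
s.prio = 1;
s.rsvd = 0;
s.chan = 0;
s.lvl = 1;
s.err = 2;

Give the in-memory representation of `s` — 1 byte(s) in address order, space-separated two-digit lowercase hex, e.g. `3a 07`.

[7+:1] bank=0 & 0x1 = 0x0; word=0x00
[6+:1] prio=1 & 0x1 = 0x1; word=0x40
[4+:2] rsvd=0 & 0x3 = 0x0; word=0x40
[3+:1] chan=0 & 0x1 = 0x0; word=0x40
[2+:1] lvl=1 & 0x1 = 0x1; word=0x44
[0+:2] err=2 & 0x3 = 0x2; word=0x46
word = 0x46 → big-endian bytes:
  [0]=0x46

46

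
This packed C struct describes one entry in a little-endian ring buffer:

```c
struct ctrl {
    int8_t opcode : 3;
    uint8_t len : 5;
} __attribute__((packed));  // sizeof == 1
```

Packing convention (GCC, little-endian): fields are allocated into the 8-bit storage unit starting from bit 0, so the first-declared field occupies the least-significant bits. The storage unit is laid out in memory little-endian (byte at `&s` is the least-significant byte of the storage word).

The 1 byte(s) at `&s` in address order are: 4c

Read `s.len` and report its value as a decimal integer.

9

[0]=0x4c (little-endian) → word 0x4c
opcode:3 @ bit 0 → (0x4c>>0)&0x7 = 0x4
len:5 @ bit 3 → (0x4c>>3)&0x1f = 0x9  ←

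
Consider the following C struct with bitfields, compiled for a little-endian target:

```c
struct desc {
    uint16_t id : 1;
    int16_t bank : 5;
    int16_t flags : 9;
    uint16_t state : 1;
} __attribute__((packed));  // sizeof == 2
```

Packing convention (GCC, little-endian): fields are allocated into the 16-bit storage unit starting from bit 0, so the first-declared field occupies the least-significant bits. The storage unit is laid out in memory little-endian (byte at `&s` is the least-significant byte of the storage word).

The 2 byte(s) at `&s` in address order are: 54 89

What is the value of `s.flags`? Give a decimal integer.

37

[0]=0x54 [1]=0x89 (little-endian) → word 0x8954
id:1 @ bit 0 → (0x8954>>0)&0x1 = 0x0
bank:5 @ bit 1 → (0x8954>>1)&0x1f = 0xa
flags:9 @ bit 6 → (0x8954>>6)&0x1ff = 0x25  ←
state:1 @ bit 15 → (0x8954>>15)&0x1 = 0x1
flags signed 9b, MSB=0: value = 37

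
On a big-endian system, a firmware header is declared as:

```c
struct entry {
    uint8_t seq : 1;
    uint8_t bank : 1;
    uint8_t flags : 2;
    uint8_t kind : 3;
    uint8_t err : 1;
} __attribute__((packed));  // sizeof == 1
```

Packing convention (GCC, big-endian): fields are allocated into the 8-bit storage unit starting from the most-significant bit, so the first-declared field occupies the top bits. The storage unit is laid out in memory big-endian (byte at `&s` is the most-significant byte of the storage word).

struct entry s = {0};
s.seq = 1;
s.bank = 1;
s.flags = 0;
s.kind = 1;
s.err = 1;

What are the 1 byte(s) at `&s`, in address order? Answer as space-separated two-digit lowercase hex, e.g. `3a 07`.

seq:1 = 1 → 0x1 << 7 → word 0x80
bank:1 = 1 → 0x1 << 6 → word 0xc0
flags:2 = 0 → 0x0 << 4 → word 0xc0
kind:3 = 1 → 0x1 << 1 → word 0xc2
err:1 = 1 → 0x1 << 0 → word 0xc3
word = 0xc3 → big-endian bytes:
  [0]=0xc3

c3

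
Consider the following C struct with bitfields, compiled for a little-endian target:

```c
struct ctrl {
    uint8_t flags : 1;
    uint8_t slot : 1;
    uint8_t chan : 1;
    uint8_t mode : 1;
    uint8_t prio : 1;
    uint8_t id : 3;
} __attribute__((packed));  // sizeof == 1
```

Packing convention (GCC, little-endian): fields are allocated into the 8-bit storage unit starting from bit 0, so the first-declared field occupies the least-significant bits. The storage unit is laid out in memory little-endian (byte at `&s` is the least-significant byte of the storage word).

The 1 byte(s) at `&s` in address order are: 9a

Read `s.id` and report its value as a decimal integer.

[0]=0x9a (little-endian) → word 0x9a
flags:1 @ bit 0 → (0x9a>>0)&0x1 = 0x0
slot:1 @ bit 1 → (0x9a>>1)&0x1 = 0x1
chan:1 @ bit 2 → (0x9a>>2)&0x1 = 0x0
mode:1 @ bit 3 → (0x9a>>3)&0x1 = 0x1
prio:1 @ bit 4 → (0x9a>>4)&0x1 = 0x1
id:3 @ bit 5 → (0x9a>>5)&0x7 = 0x4  ←

4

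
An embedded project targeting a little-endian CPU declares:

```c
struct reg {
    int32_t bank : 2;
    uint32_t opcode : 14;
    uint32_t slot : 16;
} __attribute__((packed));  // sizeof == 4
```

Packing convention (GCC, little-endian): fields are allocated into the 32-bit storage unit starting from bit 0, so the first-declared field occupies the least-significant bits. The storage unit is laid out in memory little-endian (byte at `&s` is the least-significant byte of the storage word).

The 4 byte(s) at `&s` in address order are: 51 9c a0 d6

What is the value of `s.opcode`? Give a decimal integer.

[0]=0x51 [1]=0x9c [2]=0xa0 [3]=0xd6 (little-endian) → word 0xd6a09c51
bank [0+:2] = (word>>0) & 0x3 = 1
opcode [2+:14] = (word>>2) & 0x3fff = 10004  ←
slot [16+:16] = (word>>16) & 0xffff = 54944

10004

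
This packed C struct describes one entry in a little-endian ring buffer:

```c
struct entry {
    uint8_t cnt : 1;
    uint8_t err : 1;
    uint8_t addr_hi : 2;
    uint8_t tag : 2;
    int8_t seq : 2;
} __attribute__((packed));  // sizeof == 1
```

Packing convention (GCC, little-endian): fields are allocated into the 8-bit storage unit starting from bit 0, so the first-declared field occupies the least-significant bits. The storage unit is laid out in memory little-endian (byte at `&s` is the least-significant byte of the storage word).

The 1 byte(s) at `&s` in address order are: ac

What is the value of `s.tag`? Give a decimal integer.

[0]=0xac (little-endian) → word 0xac
cnt:1 @ bit 0 → (0xac>>0)&0x1 = 0x0
err:1 @ bit 1 → (0xac>>1)&0x1 = 0x0
addr_hi:2 @ bit 2 → (0xac>>2)&0x3 = 0x3
tag:2 @ bit 4 → (0xac>>4)&0x3 = 0x2  ←
seq:2 @ bit 6 → (0xac>>6)&0x3 = 0x2

2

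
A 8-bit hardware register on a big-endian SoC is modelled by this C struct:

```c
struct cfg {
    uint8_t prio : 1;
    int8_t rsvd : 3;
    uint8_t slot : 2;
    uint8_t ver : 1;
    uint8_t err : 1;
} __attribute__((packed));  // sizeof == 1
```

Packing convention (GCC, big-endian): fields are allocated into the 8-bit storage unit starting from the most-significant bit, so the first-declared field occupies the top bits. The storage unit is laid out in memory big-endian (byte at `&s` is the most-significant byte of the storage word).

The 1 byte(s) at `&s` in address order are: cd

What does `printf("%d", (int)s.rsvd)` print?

-4

[0]=0xcd (big-endian) → word 0xcd
prio [7+:1] = (word>>7) & 0x1 = 1
rsvd [4+:3] = (word>>4) & 0x7 = 4  ←
slot [2+:2] = (word>>2) & 0x3 = 3
ver [1+:1] = (word>>1) & 0x1 = 0
err [0+:1] = (word>>0) & 0x1 = 1
rsvd signed 3b, MSB=1: 4 - 8 = -4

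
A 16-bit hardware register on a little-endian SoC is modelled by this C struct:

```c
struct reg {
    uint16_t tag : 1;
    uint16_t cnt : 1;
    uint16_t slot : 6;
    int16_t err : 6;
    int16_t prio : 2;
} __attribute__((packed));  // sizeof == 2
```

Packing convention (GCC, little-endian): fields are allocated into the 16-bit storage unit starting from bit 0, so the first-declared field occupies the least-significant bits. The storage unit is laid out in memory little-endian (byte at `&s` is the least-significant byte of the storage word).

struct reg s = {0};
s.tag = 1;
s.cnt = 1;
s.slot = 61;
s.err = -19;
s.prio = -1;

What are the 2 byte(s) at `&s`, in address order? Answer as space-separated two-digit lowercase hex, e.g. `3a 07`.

tag (1b) val=1 bits=0x1 at bit 0: 0x0001
cnt (1b) val=1 bits=0x1 at bit 1: 0x0003
slot (6b) val=61 bits=0x3d at bit 2: 0x00f7
err (6b) val=-19 bits=0x2d at bit 8: 0x2df7
prio (2b) val=-1 bits=0x3 at bit 14: 0xedf7
word = 0xedf7 → little-endian bytes:
  [0]=0xf7  [1]=0xed

f7 ed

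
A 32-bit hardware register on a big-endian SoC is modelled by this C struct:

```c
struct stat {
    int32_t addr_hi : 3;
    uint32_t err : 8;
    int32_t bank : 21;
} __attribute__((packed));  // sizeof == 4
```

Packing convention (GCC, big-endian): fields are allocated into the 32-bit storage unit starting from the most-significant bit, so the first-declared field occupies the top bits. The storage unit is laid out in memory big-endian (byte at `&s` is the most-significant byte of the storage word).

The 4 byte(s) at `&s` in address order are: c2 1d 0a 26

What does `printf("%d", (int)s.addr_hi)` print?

-2

[0]=0xc2 [1]=0x1d [2]=0x0a [3]=0x26 (big-endian) → word 0xc21d0a26
addr_hi [29+:3] = (word>>29) & 0x7 = 6  ←
err [21+:8] = (word>>21) & 0xff = 16
bank [0+:21] = (word>>0) & 0x1fffff = 1903142
addr_hi signed 3b, MSB=1: 6 - 8 = -2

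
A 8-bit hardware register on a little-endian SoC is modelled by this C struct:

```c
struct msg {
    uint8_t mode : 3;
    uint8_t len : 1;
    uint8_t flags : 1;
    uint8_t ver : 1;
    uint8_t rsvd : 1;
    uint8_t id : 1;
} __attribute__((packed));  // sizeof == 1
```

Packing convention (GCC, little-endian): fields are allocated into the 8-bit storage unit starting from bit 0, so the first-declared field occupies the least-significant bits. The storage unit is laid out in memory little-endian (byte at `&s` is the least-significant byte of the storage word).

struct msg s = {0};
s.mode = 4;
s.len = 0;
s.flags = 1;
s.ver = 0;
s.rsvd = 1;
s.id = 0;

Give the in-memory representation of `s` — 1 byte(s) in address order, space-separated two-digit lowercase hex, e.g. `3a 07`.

54

mode (3b) val=4 bits=0x4 at bit 0: 0x04
len (1b) val=0 bits=0x0 at bit 3: 0x04
flags (1b) val=1 bits=0x1 at bit 4: 0x14
ver (1b) val=0 bits=0x0 at bit 5: 0x14
rsvd (1b) val=1 bits=0x1 at bit 6: 0x54
id (1b) val=0 bits=0x0 at bit 7: 0x54
word = 0x54 → little-endian bytes:
  [0]=0x54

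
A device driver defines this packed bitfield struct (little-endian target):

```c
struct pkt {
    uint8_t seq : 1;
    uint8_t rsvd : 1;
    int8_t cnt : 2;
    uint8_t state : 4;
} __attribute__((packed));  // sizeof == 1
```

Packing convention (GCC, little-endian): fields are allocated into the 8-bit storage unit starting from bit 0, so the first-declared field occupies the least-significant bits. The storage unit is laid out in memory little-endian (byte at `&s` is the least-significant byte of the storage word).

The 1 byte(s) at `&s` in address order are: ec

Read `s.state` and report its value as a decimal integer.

[0]=0xec (little-endian) → word 0xec
seq [0+:1] = (word>>0) & 0x1 = 0
rsvd [1+:1] = (word>>1) & 0x1 = 0
cnt [2+:2] = (word>>2) & 0x3 = 3
state [4+:4] = (word>>4) & 0xf = 14  ←

14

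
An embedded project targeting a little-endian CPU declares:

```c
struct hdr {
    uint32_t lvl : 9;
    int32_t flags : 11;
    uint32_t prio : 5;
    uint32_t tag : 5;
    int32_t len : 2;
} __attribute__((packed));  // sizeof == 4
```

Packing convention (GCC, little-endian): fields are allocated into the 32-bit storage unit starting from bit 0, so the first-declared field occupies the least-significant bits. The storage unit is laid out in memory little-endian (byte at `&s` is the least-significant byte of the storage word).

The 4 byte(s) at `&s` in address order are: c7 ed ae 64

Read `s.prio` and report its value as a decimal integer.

10

[0]=0xc7 [1]=0xed [2]=0xae [3]=0x64 (little-endian) → word 0x64aeedc7
lvl:9 @ bit 0 → (0x64aeedc7>>0)&0x1ff = 0x1c7
flags:11 @ bit 9 → (0x64aeedc7>>9)&0x7ff = 0x776
prio:5 @ bit 20 → (0x64aeedc7>>20)&0x1f = 0xa  ←
tag:5 @ bit 25 → (0x64aeedc7>>25)&0x1f = 0x12
len:2 @ bit 30 → (0x64aeedc7>>30)&0x3 = 0x1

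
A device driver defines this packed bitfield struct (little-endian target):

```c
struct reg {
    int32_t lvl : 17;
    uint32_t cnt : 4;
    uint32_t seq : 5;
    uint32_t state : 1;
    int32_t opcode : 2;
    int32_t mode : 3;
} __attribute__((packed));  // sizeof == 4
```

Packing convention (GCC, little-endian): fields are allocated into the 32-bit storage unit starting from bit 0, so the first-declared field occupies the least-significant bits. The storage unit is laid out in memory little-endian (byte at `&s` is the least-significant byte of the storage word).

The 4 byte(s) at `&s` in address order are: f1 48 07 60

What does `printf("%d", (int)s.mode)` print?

3

[0]=0xf1 [1]=0x48 [2]=0x07 [3]=0x60 (little-endian) → word 0x600748f1
lvl:17 @ bit 0 → (0x600748f1>>0)&0x1ffff = 0x148f1
cnt:4 @ bit 17 → (0x600748f1>>17)&0xf = 0x3
seq:5 @ bit 21 → (0x600748f1>>21)&0x1f = 0x0
state:1 @ bit 26 → (0x600748f1>>26)&0x1 = 0x0
opcode:2 @ bit 27 → (0x600748f1>>27)&0x3 = 0x0
mode:3 @ bit 29 → (0x600748f1>>29)&0x7 = 0x3  ←
mode signed 3b, MSB=0: value = 3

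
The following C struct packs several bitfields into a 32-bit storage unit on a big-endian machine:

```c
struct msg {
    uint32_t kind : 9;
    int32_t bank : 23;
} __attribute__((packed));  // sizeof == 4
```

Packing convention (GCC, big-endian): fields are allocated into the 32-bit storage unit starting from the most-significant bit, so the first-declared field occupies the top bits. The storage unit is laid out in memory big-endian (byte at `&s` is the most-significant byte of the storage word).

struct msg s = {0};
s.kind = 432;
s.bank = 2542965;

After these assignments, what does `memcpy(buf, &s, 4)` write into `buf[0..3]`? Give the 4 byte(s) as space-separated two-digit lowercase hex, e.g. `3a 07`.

kind (9b) val=432 bits=0x1b0 at bit 23: 0xd8000000
bank (23b) val=2542965 bits=0x26cd75 at bit 0: 0xd826cd75
word = 0xd826cd75 → big-endian bytes:
  [0]=0xd8  [1]=0x26  [2]=0xcd  [3]=0x75

d8 26 cd 75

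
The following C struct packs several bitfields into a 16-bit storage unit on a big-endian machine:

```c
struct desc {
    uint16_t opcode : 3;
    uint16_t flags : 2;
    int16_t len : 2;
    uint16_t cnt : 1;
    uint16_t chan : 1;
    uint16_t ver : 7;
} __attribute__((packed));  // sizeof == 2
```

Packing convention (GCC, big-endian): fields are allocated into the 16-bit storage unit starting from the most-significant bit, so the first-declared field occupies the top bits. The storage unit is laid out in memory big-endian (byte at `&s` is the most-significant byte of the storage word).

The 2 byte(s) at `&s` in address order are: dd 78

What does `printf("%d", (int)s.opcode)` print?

[0]=0xdd [1]=0x78 (big-endian) → word 0xdd78
opcode [13+:3] = (word>>13) & 0x7 = 6  ←
flags [11+:2] = (word>>11) & 0x3 = 3
len [9+:2] = (word>>9) & 0x3 = 2
cnt [8+:1] = (word>>8) & 0x1 = 1
chan [7+:1] = (word>>7) & 0x1 = 0
ver [0+:7] = (word>>0) & 0x7f = 120

6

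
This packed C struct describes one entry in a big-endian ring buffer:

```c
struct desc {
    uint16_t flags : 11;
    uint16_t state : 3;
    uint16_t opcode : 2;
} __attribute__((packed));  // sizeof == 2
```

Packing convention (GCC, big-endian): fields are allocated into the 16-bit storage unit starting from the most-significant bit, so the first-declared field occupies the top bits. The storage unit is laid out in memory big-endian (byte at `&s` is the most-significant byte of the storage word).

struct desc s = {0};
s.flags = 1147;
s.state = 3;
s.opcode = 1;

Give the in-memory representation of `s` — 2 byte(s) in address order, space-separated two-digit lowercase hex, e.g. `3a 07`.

flags:11 = 1147 → 0x47b << 5 → word 0x8f60
state:3 = 3 → 0x3 << 2 → word 0x8f6c
opcode:2 = 1 → 0x1 << 0 → word 0x8f6d
word = 0x8f6d → big-endian bytes:
  [0]=0x8f  [1]=0x6d

8f 6d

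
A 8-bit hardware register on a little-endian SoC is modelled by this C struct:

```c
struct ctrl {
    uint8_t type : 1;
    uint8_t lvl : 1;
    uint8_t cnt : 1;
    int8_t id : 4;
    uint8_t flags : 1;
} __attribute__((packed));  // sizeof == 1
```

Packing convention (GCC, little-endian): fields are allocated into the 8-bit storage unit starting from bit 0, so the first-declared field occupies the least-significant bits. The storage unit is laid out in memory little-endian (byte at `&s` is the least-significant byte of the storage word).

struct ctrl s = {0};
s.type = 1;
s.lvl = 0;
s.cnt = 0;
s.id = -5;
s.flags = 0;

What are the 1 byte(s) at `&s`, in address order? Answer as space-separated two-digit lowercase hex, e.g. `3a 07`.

type (1b) val=1 bits=0x1 at bit 0: 0x01
lvl (1b) val=0 bits=0x0 at bit 1: 0x01
cnt (1b) val=0 bits=0x0 at bit 2: 0x01
id (4b) val=-5 bits=0xb at bit 3: 0x59
flags (1b) val=0 bits=0x0 at bit 7: 0x59
word = 0x59 → little-endian bytes:
  [0]=0x59

59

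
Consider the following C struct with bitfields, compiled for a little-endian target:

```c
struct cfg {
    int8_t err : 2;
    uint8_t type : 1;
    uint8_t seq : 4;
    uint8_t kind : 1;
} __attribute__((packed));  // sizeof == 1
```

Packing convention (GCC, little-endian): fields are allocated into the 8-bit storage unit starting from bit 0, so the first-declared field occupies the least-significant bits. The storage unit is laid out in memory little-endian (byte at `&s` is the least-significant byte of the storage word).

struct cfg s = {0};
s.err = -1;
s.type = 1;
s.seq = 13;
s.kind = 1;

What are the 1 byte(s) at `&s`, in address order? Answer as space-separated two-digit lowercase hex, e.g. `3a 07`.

err (2b) val=-1 bits=0x3 at bit 0: 0x03
type (1b) val=1 bits=0x1 at bit 2: 0x07
seq (4b) val=13 bits=0xd at bit 3: 0x6f
kind (1b) val=1 bits=0x1 at bit 7: 0xef
word = 0xef → little-endian bytes:
  [0]=0xef

ef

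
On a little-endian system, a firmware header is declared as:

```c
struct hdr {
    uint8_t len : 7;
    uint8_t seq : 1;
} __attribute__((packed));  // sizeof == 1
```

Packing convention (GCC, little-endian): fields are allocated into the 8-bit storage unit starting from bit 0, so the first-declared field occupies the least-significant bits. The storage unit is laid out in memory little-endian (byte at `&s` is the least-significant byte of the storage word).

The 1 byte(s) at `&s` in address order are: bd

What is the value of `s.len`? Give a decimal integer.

61

[0]=0xbd (little-endian) → word 0xbd
len:7 @ bit 0 → (0xbd>>0)&0x7f = 0x3d  ←
seq:1 @ bit 7 → (0xbd>>7)&0x1 = 0x1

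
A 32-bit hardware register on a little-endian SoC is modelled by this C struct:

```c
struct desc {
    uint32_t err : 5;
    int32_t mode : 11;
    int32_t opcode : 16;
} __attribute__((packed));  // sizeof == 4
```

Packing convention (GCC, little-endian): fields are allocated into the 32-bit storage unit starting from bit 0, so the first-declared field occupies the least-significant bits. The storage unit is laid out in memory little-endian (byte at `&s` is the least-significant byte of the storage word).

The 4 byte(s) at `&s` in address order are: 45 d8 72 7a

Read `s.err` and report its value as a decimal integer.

5

[0]=0x45 [1]=0xd8 [2]=0x72 [3]=0x7a (little-endian) → word 0x7a72d845
err [0+:5] = (word>>0) & 0x1f = 5  ←
mode [5+:11] = (word>>5) & 0x7ff = 1730
opcode [16+:16] = (word>>16) & 0xffff = 31346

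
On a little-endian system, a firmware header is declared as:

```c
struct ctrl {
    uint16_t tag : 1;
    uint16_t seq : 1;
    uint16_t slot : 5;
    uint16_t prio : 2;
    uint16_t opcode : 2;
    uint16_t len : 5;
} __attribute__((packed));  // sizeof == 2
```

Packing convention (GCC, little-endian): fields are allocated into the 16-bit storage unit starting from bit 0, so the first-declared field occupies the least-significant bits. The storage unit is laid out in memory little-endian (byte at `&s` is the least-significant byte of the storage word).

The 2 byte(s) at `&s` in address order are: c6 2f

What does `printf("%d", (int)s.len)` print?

[0]=0xc6 [1]=0x2f (little-endian) → word 0x2fc6
tag [0+:1] = (word>>0) & 0x1 = 0
seq [1+:1] = (word>>1) & 0x1 = 1
slot [2+:5] = (word>>2) & 0x1f = 17
prio [7+:2] = (word>>7) & 0x3 = 3
opcode [9+:2] = (word>>9) & 0x3 = 3
len [11+:5] = (word>>11) & 0x1f = 5  ←

5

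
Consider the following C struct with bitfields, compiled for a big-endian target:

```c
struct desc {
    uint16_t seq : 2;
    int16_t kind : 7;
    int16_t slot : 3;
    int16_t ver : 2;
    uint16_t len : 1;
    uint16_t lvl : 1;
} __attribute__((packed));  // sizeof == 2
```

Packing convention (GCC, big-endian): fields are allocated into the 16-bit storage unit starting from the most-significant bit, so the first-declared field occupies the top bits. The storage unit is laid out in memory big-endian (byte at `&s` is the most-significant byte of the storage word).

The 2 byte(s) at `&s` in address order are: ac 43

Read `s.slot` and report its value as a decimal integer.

-4

[0]=0xac [1]=0x43 (big-endian) → word 0xac43
seq [14+:2] = (word>>14) & 0x3 = 2
kind [7+:7] = (word>>7) & 0x7f = 88
slot [4+:3] = (word>>4) & 0x7 = 4  ←
ver [2+:2] = (word>>2) & 0x3 = 0
len [1+:1] = (word>>1) & 0x1 = 1
lvl [0+:1] = (word>>0) & 0x1 = 1
slot signed 3b, MSB=1: 4 - 8 = -4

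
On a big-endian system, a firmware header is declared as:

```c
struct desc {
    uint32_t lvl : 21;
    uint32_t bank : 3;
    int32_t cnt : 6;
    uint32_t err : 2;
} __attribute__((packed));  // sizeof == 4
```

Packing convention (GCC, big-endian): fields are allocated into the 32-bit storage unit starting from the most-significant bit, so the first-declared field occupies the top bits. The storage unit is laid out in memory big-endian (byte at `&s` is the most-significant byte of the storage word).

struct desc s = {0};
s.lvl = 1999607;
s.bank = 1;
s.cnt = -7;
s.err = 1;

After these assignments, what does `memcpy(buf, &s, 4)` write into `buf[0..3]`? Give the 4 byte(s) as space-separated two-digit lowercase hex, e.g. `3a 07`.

f4 17 b9 e5

[11+:21] lvl=1999607 & 0x1fffff = 0x1e82f7; word=0xf417b800
[8+:3] bank=1 & 0x7 = 0x1; word=0xf417b900
[2+:6] cnt=-7 & 0x3f = 0x39; word=0xf417b9e4
[0+:2] err=1 & 0x3 = 0x1; word=0xf417b9e5
word = 0xf417b9e5 → big-endian bytes:
  [0]=0xf4  [1]=0x17  [2]=0xb9  [3]=0xe5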